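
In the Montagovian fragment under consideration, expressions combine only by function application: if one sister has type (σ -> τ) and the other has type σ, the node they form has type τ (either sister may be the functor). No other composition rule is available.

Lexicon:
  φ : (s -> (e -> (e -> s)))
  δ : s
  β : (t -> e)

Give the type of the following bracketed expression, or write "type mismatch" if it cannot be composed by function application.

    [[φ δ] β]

type mismatch

At [φ δ], φ : (s -> (e -> (e -> s))) takes δ : s, giving (e -> (e -> s)).
[[φ δ] β]: (e -> (e -> s)) and (t -> e) cannot combine by function application — type clash.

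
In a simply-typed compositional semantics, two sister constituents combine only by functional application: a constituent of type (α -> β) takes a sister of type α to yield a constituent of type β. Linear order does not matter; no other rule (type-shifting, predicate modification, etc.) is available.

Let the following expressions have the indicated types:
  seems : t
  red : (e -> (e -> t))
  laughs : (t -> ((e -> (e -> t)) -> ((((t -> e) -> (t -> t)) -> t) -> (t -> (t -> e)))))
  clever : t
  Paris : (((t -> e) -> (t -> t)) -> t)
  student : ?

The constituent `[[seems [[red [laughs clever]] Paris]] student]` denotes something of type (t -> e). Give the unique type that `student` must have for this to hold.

At [[seems [[red [laughs clever]] Paris]] student] (required: (t -> e)): [seems [[red [laughs clever]] Paris]] is (t -> e), which is not a function with range (t -> e); hence student is the functor — type ((t -> e) -> (t -> e)).

((t -> e) -> (t -> e))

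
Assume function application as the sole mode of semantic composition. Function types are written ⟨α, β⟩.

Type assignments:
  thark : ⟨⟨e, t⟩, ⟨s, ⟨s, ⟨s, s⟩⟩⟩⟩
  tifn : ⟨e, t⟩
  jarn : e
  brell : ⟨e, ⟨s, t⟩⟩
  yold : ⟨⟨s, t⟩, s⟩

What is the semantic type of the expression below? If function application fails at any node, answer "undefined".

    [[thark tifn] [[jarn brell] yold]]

⟨s, ⟨s, s⟩⟩

[thark tifn]: functor thark : ⟨⟨e, t⟩, ⟨s, ⟨s, ⟨s, s⟩⟩⟩⟩, argument tifn : ⟨e, t⟩; result ⟨s, ⟨s, ⟨s, s⟩⟩⟩.
[jarn brell]: functor brell : ⟨e, ⟨s, t⟩⟩, argument jarn : e; result ⟨s, t⟩.
[[jarn brell] yold]: functor yold : ⟨⟨s, t⟩, s⟩, argument [jarn brell] : ⟨s, t⟩; result s.
[[thark tifn] [[jarn brell] yold]]: functor [thark tifn] : ⟨s, ⟨s, ⟨s, s⟩⟩⟩, argument [[jarn brell] yold] : s; result ⟨s, ⟨s, s⟩⟩.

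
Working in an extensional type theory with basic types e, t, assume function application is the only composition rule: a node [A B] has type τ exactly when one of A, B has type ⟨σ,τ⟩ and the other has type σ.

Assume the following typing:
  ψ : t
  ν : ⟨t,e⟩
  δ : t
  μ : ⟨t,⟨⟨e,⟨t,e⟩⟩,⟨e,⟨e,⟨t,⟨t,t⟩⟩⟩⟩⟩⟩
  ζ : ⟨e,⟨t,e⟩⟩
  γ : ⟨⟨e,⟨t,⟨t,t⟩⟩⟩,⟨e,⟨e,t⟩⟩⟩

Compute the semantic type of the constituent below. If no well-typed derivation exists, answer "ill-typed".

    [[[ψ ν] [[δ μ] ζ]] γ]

⟨e,⟨e,t⟩⟩

[ψ ν]: ν is ⟨t,e⟩, ψ is t; result e.
[δ μ]: μ is ⟨t,⟨⟨e,⟨t,e⟩⟩,⟨e,⟨e,⟨t,⟨t,t⟩⟩⟩⟩⟩⟩, δ is t; result ⟨⟨e,⟨t,e⟩⟩,⟨e,⟨e,⟨t,⟨t,t⟩⟩⟩⟩⟩.
[[δ μ] ζ]: [δ μ] is ⟨⟨e,⟨t,e⟩⟩,⟨e,⟨e,⟨t,⟨t,t⟩⟩⟩⟩⟩, ζ is ⟨e,⟨t,e⟩⟩; result ⟨e,⟨e,⟨t,⟨t,t⟩⟩⟩⟩.
[[ψ ν] [[δ μ] ζ]]: [[δ μ] ζ] is ⟨e,⟨e,⟨t,⟨t,t⟩⟩⟩⟩, [ψ ν] is e; result ⟨e,⟨t,⟨t,t⟩⟩⟩.
[[[ψ ν] [[δ μ] ζ]] γ]: γ is ⟨⟨e,⟨t,⟨t,t⟩⟩⟩,⟨e,⟨e,t⟩⟩⟩, [[ψ ν] [[δ μ] ζ]] is ⟨e,⟨t,⟨t,t⟩⟩⟩; result ⟨e,⟨e,t⟩⟩.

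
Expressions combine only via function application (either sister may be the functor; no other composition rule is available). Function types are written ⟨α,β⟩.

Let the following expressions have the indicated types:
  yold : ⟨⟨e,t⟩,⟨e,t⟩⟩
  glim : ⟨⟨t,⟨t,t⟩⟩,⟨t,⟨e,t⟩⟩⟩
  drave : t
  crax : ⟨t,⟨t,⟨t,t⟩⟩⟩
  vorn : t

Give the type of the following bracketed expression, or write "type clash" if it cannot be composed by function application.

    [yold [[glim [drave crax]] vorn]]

[drave crax]: functor crax : ⟨t,⟨t,⟨t,t⟩⟩⟩, argument drave : t; result ⟨t,⟨t,t⟩⟩.
[glim [drave crax]]: functor glim : ⟨⟨t,⟨t,t⟩⟩,⟨t,⟨e,t⟩⟩⟩, argument [drave crax] : ⟨t,⟨t,t⟩⟩; result ⟨t,⟨e,t⟩⟩.
[[glim [drave crax]] vorn]: functor [glim [drave crax]] : ⟨t,⟨e,t⟩⟩, argument vorn : t; result ⟨e,t⟩.
[yold [[glim [drave crax]] vorn]]: functor yold : ⟨⟨e,t⟩,⟨e,t⟩⟩, argument [[glim [drave crax]] vorn] : ⟨e,t⟩; result ⟨e,t⟩.

⟨e,t⟩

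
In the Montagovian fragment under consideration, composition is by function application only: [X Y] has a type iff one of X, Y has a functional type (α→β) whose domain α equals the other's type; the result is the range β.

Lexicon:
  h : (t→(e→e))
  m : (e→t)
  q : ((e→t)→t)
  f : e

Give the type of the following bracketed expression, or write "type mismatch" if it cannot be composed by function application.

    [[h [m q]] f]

[m q] — q of type ((e→t)→t) combines with m of type (e→t): type t.
[h [m q]] — h of type (t→(e→e)) combines with [m q] of type t: type (e→e).
[[h [m q]] f] — [h [m q]] of type (e→e) combines with f of type e: type e.

e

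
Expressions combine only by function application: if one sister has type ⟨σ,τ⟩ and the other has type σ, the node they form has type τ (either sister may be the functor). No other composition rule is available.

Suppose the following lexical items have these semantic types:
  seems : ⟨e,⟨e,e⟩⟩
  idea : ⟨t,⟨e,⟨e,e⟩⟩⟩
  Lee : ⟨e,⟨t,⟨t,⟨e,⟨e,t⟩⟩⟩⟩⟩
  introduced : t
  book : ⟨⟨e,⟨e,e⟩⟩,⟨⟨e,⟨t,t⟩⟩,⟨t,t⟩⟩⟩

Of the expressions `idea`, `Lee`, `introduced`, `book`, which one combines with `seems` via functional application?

book

idea : ⟨t,⟨e,⟨e,e⟩⟩⟩ — seems needs e; idea needs t; neither fits.
Lee : ⟨e,⟨t,⟨t,⟨e,⟨e,t⟩⟩⟩⟩⟩ — seems needs e; Lee needs e; neither fits.
introduced : t — seems needs e; introduced needs nothing (atomic); neither fits.
book — combines: book : ⟨⟨e,⟨e,e⟩⟩,⟨⟨e,⟨t,t⟩⟩,⟨t,t⟩⟩⟩ takes seems : ⟨e,⟨e,e⟩⟩ as argument, giving ⟨⟨e,⟨t,t⟩⟩,⟨t,t⟩⟩.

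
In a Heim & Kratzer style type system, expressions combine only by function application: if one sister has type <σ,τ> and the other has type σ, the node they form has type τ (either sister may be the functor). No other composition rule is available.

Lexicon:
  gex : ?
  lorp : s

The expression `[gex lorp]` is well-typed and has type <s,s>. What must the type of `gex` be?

For [gex lorp] to have type <s,s> with lorp of type s, gex must be the function: gex : <s,<s,s>>.

<s,<s,s>>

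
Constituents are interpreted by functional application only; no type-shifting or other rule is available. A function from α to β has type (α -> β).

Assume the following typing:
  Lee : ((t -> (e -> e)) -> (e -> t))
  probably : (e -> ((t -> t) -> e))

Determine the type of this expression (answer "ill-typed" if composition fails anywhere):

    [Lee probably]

[Lee probably]: ((t -> (e -> e)) -> (e -> t)) and (e -> ((t -> t) -> e)) cannot combine by function application — type clash.

ill-typed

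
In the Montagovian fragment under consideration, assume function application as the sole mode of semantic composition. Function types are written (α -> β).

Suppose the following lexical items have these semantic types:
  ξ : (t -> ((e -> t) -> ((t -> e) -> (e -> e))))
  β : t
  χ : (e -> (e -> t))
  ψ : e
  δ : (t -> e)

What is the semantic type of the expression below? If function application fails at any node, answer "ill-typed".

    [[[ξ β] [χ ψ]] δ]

[ξ β] — ξ of type (t -> ((e -> t) -> ((t -> e) -> (e -> e)))) combines with β of type t: type ((e -> t) -> ((t -> e) -> (e -> e))).
[χ ψ] — χ of type (e -> (e -> t)) combines with ψ of type e: type (e -> t).
[[ξ β] [χ ψ]] — [ξ β] of type ((e -> t) -> ((t -> e) -> (e -> e))) combines with [χ ψ] of type (e -> t): type ((t -> e) -> (e -> e)).
[[[ξ β] [χ ψ]] δ] — [[ξ β] [χ ψ]] of type ((t -> e) -> (e -> e)) combines with δ of type (t -> e): type (e -> e).

(e -> e)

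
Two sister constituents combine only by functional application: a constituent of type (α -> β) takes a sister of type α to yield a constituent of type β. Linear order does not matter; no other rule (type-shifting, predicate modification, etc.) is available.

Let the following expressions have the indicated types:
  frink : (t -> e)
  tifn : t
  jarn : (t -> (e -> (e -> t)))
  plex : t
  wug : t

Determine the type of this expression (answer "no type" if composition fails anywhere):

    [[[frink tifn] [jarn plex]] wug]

[frink tifn]: functor frink : (t -> e), argument tifn : t; result e.
[jarn plex]: functor jarn : (t -> (e -> (e -> t))), argument plex : t; result (e -> (e -> t)).
[[frink tifn] [jarn plex]]: functor [jarn plex] : (e -> (e -> t)), argument [frink tifn] : e; result (e -> t).
[[[frink tifn] [jarn plex]] wug]: (e -> t) and t cannot combine by function application — type clash.

no type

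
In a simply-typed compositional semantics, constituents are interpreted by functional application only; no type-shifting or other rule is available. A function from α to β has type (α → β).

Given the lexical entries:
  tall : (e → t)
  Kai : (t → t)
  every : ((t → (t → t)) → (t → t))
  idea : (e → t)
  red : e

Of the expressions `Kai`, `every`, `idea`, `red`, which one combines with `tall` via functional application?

Kai : (t → t) — no; tall wants e, and Kai wants t.
every : ((t → (t → t)) → (t → t)) — no; tall wants e, and every wants (t → (t → t)).
idea : (e → t) — no; tall wants e, and idea wants e.
red — combines: tall : (e → t) takes red : e as argument, giving t.

red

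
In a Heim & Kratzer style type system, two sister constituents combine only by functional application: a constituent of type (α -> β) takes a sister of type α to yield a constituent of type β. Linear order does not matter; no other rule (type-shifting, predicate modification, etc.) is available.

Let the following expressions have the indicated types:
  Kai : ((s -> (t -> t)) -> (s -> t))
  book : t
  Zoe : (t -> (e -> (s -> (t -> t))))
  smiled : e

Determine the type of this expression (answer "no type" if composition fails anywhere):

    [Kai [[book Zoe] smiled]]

(s -> t)

[book Zoe]: (t -> (e -> (s -> (t -> t)))) applied to t yields (e -> (s -> (t -> t))).
[[book Zoe] smiled]: (e -> (s -> (t -> t))) applied to e yields (s -> (t -> t)).
[Kai [[book Zoe] smiled]]: ((s -> (t -> t)) -> (s -> t)) applied to (s -> (t -> t)) yields (s -> t).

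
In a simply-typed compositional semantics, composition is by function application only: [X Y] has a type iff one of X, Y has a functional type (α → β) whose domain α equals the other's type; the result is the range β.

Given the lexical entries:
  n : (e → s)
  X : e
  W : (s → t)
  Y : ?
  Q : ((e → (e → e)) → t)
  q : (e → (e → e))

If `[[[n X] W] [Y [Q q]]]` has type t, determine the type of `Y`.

For [[[n X] W] [Y [Q q]]] to have type t with [[n X] W] of type t, [Y [Q q]] must be the function: [Y [Q q]] : (t → t).
For [Y [Q q]] to have type (t → t) with [Q q] of type t, Y must be the function: Y : (t → (t → t)).

(t → (t → t))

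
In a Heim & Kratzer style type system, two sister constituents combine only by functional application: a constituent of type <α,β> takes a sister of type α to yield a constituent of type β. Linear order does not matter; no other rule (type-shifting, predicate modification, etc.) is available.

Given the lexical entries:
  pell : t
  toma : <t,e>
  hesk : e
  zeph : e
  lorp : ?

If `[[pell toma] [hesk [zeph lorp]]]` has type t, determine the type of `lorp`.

<e,<e,<e,t>>>

[[pell toma] [hesk [zeph lorp]]] is required to be t. [pell toma] : e cannot yield t as functor, so [hesk [zeph lorp]] : <e,t>.
[hesk [zeph lorp]] is required to be <e,t>. hesk : e cannot yield <e,t> as functor, so [zeph lorp] : <e,<e,t>>.
[zeph lorp] is required to be <e,<e,t>>. zeph : e cannot yield <e,<e,t>> as functor, so lorp : <e,<e,<e,t>>>.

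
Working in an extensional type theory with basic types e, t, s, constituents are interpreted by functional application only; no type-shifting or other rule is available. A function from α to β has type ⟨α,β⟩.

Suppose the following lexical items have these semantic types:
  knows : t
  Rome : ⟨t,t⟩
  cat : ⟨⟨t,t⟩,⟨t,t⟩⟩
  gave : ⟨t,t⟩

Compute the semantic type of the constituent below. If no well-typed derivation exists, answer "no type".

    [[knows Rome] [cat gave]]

[knows Rome]: Rome is ⟨t,t⟩, knows is t; result t.
[cat gave]: cat is ⟨⟨t,t⟩,⟨t,t⟩⟩, gave is ⟨t,t⟩; result ⟨t,t⟩.
[[knows Rome] [cat gave]]: [cat gave] is ⟨t,t⟩, [knows Rome] is t; result t.

t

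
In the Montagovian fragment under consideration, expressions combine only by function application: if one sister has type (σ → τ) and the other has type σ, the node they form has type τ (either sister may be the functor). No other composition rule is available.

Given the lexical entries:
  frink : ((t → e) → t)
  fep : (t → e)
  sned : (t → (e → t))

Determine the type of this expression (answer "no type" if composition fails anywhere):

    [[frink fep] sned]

(e → t)

[frink fep]: ((t → e) → t) applied to (t → e) yields t.
[[frink fep] sned]: (t → (e → t)) applied to t yields (e → t).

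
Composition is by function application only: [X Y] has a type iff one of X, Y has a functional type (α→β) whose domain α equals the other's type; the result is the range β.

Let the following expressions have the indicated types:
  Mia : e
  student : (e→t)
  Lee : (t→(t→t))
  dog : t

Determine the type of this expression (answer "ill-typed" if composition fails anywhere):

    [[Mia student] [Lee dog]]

[Mia student]: (e→t) applied to e yields t.
[Lee dog]: (t→(t→t)) applied to t yields (t→t).
[[Mia student] [Lee dog]]: (t→t) applied to t yields t.

t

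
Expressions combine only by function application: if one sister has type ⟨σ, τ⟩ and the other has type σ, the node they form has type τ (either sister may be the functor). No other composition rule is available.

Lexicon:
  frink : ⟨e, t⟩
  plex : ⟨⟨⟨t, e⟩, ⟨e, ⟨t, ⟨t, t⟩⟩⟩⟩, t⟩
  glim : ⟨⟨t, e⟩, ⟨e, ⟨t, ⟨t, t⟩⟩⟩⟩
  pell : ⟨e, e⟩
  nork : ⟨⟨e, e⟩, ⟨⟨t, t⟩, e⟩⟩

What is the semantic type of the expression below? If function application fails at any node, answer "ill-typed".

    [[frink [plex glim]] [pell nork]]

[plex glim]: functor plex : ⟨⟨⟨t, e⟩, ⟨e, ⟨t, ⟨t, t⟩⟩⟩⟩, t⟩, argument glim : ⟨⟨t, e⟩, ⟨e, ⟨t, ⟨t, t⟩⟩⟩⟩; result t.
[frink [plex glim]]: ⟨e, t⟩ with t — neither is a function whose domain matches the other; composition fails here.

ill-typed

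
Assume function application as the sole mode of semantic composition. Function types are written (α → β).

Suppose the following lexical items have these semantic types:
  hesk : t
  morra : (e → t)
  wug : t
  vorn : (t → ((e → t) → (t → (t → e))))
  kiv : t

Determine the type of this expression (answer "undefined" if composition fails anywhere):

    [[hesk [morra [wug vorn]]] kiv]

e

[wug vorn] — vorn of type (t → ((e → t) → (t → (t → e)))) combines with wug of type t: type ((e → t) → (t → (t → e))).
[morra [wug vorn]] — [wug vorn] of type ((e → t) → (t → (t → e))) combines with morra of type (e → t): type (t → (t → e)).
[hesk [morra [wug vorn]]] — [morra [wug vorn]] of type (t → (t → e)) combines with hesk of type t: type (t → e).
[[hesk [morra [wug vorn]]] kiv] — [hesk [morra [wug vorn]]] of type (t → e) combines with kiv of type t: type e.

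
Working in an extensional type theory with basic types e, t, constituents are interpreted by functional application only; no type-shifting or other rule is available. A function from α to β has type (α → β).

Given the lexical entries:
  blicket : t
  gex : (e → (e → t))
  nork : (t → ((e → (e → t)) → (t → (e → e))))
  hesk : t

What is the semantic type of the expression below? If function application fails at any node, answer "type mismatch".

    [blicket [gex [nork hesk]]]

At [nork hesk], nork : (t → ((e → (e → t)) → (t → (e → e)))) takes hesk : t, giving ((e → (e → t)) → (t → (e → e))).
At [gex [nork hesk]], [nork hesk] : ((e → (e → t)) → (t → (e → e))) takes gex : (e → (e → t)), giving (t → (e → e)).
At [blicket [gex [nork hesk]]], [gex [nork hesk]] : (t → (e → e)) takes blicket : t, giving (e → e).

(e → e)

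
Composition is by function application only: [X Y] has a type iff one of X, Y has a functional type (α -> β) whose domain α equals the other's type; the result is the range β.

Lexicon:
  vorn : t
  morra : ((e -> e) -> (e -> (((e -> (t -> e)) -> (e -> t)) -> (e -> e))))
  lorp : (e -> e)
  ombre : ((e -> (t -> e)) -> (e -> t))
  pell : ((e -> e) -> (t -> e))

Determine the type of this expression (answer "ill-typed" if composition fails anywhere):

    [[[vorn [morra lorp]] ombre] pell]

ill-typed

[morra lorp]: functor morra : ((e -> e) -> (e -> (((e -> (t -> e)) -> (e -> t)) -> (e -> e)))), argument lorp : (e -> e); result (e -> (((e -> (t -> e)) -> (e -> t)) -> (e -> e))).
[vorn [morra lorp]]: t with (e -> (((e -> (t -> e)) -> (e -> t)) -> (e -> e))) — neither is a function whose domain matches the other; composition fails here.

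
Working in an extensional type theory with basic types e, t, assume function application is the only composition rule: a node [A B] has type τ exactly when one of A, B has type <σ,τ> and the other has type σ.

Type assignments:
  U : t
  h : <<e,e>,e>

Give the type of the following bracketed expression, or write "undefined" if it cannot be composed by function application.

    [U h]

undefined

[U h]: t with <<e,e>,e> — neither is a function whose domain matches the other; composition fails here.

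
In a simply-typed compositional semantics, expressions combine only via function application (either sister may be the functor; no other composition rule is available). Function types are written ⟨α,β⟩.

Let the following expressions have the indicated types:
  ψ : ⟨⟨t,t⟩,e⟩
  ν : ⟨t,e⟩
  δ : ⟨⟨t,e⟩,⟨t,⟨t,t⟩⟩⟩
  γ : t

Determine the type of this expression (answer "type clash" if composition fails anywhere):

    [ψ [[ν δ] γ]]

e

[ν δ]: δ is ⟨⟨t,e⟩,⟨t,⟨t,t⟩⟩⟩, ν is ⟨t,e⟩; result ⟨t,⟨t,t⟩⟩.
[[ν δ] γ]: [ν δ] is ⟨t,⟨t,t⟩⟩, γ is t; result ⟨t,t⟩.
[ψ [[ν δ] γ]]: ψ is ⟨⟨t,t⟩,e⟩, [[ν δ] γ] is ⟨t,t⟩; result e.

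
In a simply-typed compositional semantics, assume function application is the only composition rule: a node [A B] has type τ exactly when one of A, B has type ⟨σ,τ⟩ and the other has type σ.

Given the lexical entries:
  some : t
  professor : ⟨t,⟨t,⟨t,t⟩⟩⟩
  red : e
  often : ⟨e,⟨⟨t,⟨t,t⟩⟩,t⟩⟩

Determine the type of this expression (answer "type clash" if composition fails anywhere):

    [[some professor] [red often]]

[some professor]: ⟨t,⟨t,⟨t,t⟩⟩⟩ applied to t yields ⟨t,⟨t,t⟩⟩.
[red often]: ⟨e,⟨⟨t,⟨t,t⟩⟩,t⟩⟩ applied to e yields ⟨⟨t,⟨t,t⟩⟩,t⟩.
[[some professor] [red often]]: ⟨⟨t,⟨t,t⟩⟩,t⟩ applied to ⟨t,⟨t,t⟩⟩ yields t.

t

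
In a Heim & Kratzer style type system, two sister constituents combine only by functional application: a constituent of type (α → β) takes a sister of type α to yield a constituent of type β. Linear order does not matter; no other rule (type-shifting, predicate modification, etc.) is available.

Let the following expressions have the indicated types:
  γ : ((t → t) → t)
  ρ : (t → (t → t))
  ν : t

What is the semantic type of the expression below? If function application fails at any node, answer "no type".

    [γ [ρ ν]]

[ρ ν]: ρ is (t → (t → t)), ν is t; result (t → t).
[γ [ρ ν]]: γ is ((t → t) → t), [ρ ν] is (t → t); result t.

t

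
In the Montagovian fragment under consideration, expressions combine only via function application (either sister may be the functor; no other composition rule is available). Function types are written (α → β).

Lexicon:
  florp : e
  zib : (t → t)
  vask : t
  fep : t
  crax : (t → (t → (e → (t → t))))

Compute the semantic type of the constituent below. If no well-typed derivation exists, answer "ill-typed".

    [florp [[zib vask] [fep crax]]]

(t → t)

At [zib vask], zib : (t → t) takes vask : t, giving t.
At [fep crax], crax : (t → (t → (e → (t → t)))) takes fep : t, giving (t → (e → (t → t))).
At [[zib vask] [fep crax]], [fep crax] : (t → (e → (t → t))) takes [zib vask] : t, giving (e → (t → t)).
At [florp [[zib vask] [fep crax]]], [[zib vask] [fep crax]] : (e → (t → t)) takes florp : e, giving (t → t).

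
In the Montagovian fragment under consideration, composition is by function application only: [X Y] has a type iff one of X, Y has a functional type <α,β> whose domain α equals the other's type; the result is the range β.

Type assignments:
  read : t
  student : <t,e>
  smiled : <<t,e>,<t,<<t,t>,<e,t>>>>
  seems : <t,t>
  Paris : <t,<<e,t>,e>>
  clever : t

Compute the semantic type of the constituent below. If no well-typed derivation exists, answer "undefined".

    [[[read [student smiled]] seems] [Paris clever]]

At [student smiled], smiled : <<t,e>,<t,<<t,t>,<e,t>>>> takes student : <t,e>, giving <t,<<t,t>,<e,t>>>.
At [read [student smiled]], [student smiled] : <t,<<t,t>,<e,t>>> takes read : t, giving <<t,t>,<e,t>>.
At [[read [student smiled]] seems], [read [student smiled]] : <<t,t>,<e,t>> takes seems : <t,t>, giving <e,t>.
At [Paris clever], Paris : <t,<<e,t>,e>> takes clever : t, giving <<e,t>,e>.
At [[[read [student smiled]] seems] [Paris clever]], [Paris clever] : <<e,t>,e> takes [[read [student smiled]] seems] : <e,t>, giving e.

e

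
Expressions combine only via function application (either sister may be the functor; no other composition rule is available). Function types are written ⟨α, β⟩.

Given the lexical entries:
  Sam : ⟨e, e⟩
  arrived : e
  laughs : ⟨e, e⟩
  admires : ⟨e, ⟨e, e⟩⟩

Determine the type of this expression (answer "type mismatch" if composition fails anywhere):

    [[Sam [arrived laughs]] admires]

[arrived laughs]: laughs is ⟨e, e⟩, arrived is e; result e.
[Sam [arrived laughs]]: Sam is ⟨e, e⟩, [arrived laughs] is e; result e.
[[Sam [arrived laughs]] admires]: admires is ⟨e, ⟨e, e⟩⟩, [Sam [arrived laughs]] is e; result ⟨e, e⟩.

⟨e, e⟩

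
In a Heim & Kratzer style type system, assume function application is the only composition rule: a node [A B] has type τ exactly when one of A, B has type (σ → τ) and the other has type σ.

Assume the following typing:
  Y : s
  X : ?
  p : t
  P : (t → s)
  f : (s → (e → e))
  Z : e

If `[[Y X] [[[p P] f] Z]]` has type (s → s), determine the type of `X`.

(s → (e → (s → s)))

For [[Y X] [[[p P] f] Z]] to have type (s → s) with [[[p P] f] Z] of type e, [Y X] must be the function: [Y X] : (e → (s → s)).
For [Y X] to have type (e → (s → s)) with Y of type s, X must be the function: X : (s → (e → (s → s))).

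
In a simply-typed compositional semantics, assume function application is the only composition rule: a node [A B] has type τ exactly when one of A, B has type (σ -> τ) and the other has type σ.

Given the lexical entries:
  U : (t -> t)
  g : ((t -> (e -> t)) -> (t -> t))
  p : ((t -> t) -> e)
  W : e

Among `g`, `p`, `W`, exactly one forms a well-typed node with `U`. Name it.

g : ((t -> (e -> t)) -> (t -> t)) — does not combine with U.
p — combines: p : ((t -> t) -> e) takes U : (t -> t) as argument, giving e.
W : e — does not combine with U.

p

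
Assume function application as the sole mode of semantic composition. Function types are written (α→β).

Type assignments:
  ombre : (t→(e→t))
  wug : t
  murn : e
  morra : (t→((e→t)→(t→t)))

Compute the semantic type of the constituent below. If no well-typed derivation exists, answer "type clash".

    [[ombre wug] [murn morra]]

type clash

At [ombre wug], ombre : (t→(e→t)) takes wug : t, giving (e→t).
At [murn morra]: neither e nor (t→((e→t)→(t→t))) can take the other as argument; the node is ill-typed.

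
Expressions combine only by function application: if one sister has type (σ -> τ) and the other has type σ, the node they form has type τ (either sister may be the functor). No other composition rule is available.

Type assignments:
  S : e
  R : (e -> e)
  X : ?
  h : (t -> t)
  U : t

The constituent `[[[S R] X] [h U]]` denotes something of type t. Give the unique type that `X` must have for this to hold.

(e -> (t -> t))

[[[S R] X] [h U]] is required to be t. [h U] : t cannot yield t as functor, so [[S R] X] : (t -> t).
[[S R] X] is required to be (t -> t). [S R] : e cannot yield (t -> t) as functor, so X : (e -> (t -> t)).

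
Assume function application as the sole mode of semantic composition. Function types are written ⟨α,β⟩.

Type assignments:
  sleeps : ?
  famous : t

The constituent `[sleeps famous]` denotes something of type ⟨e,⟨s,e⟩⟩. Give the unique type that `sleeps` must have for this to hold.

⟨t,⟨e,⟨s,e⟩⟩⟩

For [sleeps famous] to have type ⟨e,⟨s,e⟩⟩ with famous of type t, sleeps must be the function: sleeps : ⟨t,⟨e,⟨s,e⟩⟩⟩.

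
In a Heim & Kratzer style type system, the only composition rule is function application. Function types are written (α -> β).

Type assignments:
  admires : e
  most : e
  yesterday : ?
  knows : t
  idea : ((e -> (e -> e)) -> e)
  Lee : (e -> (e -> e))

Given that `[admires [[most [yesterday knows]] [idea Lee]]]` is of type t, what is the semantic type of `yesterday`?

(t -> (e -> (e -> (e -> t))))

[admires [[most [yesterday knows]] [idea Lee]]] must have type t. The sister admires has type e; that is not a function onto t, so [[most [yesterday knows]] [idea Lee]] must be the functor, of type (e -> t).
[[most [yesterday knows]] [idea Lee]] must have type (e -> t). The sister [idea Lee] has type e; that is not a function onto (e -> t), so [most [yesterday knows]] must be the functor, of type (e -> (e -> t)).
[most [yesterday knows]] must have type (e -> (e -> t)). The sister most has type e; that is not a function onto (e -> (e -> t)), so [yesterday knows] must be the functor, of type (e -> (e -> (e -> t))).
[yesterday knows] must have type (e -> (e -> (e -> t))). The sister knows has type t; that is not a function onto (e -> (e -> (e -> t))), so yesterday must be the functor, of type (t -> (e -> (e -> (e -> t)))).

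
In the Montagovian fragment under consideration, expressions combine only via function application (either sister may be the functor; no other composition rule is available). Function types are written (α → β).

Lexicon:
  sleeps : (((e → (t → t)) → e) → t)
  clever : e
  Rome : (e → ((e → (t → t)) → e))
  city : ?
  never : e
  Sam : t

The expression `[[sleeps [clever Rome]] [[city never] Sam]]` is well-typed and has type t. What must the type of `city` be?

At [[sleeps [clever Rome]] [[city never] Sam]] (required: t): [sleeps [clever Rome]] is t, which is not a function with range t; hence [[city never] Sam] is the functor — type (t → t).
At [[city never] Sam] (required: (t → t)): Sam is t, which is not a function with range (t → t); hence [city never] is the functor — type (t → (t → t)).
At [city never] (required: (t → (t → t))): never is e, which is not a function with range (t → (t → t)); hence city is the functor — type (e → (t → (t → t))).

(e → (t → (t → t)))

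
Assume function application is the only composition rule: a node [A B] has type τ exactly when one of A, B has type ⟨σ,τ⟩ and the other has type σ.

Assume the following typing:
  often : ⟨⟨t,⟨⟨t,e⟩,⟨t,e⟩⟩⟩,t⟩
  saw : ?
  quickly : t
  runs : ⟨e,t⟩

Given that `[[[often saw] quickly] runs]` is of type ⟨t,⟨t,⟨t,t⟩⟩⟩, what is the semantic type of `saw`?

⟨⟨⟨t,⟨⟨t,e⟩,⟨t,e⟩⟩⟩,t⟩,⟨t,⟨⟨e,t⟩,⟨t,⟨t,⟨t,t⟩⟩⟩⟩⟩⟩

[[[often saw] quickly] runs] is required to be ⟨t,⟨t,⟨t,t⟩⟩⟩. runs : ⟨e,t⟩ cannot yield ⟨t,⟨t,⟨t,t⟩⟩⟩ as functor, so [[often saw] quickly] : ⟨⟨e,t⟩,⟨t,⟨t,⟨t,t⟩⟩⟩⟩.
[[often saw] quickly] is required to be ⟨⟨e,t⟩,⟨t,⟨t,⟨t,t⟩⟩⟩⟩. quickly : t cannot yield ⟨⟨e,t⟩,⟨t,⟨t,⟨t,t⟩⟩⟩⟩ as functor, so [often saw] : ⟨t,⟨⟨e,t⟩,⟨t,⟨t,⟨t,t⟩⟩⟩⟩⟩.
[often saw] is required to be ⟨t,⟨⟨e,t⟩,⟨t,⟨t,⟨t,t⟩⟩⟩⟩⟩. often : ⟨⟨t,⟨⟨t,e⟩,⟨t,e⟩⟩⟩,t⟩ cannot yield ⟨t,⟨⟨e,t⟩,⟨t,⟨t,⟨t,t⟩⟩⟩⟩⟩ as functor, so saw : ⟨⟨⟨t,⟨⟨t,e⟩,⟨t,e⟩⟩⟩,t⟩,⟨t,⟨⟨e,t⟩,⟨t,⟨t,⟨t,t⟩⟩⟩⟩⟩⟩.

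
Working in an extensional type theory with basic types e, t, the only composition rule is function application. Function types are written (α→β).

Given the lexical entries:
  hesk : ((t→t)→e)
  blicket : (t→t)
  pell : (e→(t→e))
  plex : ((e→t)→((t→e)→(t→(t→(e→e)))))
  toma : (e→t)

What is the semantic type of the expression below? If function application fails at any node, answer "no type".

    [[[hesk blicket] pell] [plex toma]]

(t→(t→(e→e)))

At [hesk blicket], hesk : ((t→t)→e) takes blicket : (t→t), giving e.
At [[hesk blicket] pell], pell : (e→(t→e)) takes [hesk blicket] : e, giving (t→e).
At [plex toma], plex : ((e→t)→((t→e)→(t→(t→(e→e))))) takes toma : (e→t), giving ((t→e)→(t→(t→(e→e)))).
At [[[hesk blicket] pell] [plex toma]], [plex toma] : ((t→e)→(t→(t→(e→e)))) takes [[hesk blicket] pell] : (t→e), giving (t→(t→(e→e))).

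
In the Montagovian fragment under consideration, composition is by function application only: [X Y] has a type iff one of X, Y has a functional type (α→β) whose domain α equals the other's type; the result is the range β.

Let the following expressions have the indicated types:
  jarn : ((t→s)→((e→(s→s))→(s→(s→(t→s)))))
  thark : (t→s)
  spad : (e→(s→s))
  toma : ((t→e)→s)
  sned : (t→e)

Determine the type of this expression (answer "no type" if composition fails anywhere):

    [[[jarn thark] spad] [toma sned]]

(s→(t→s))

[jarn thark]: jarn is ((t→s)→((e→(s→s))→(s→(s→(t→s))))), thark is (t→s); result ((e→(s→s))→(s→(s→(t→s)))).
[[jarn thark] spad]: [jarn thark] is ((e→(s→s))→(s→(s→(t→s)))), spad is (e→(s→s)); result (s→(s→(t→s))).
[toma sned]: toma is ((t→e)→s), sned is (t→e); result s.
[[[jarn thark] spad] [toma sned]]: [[jarn thark] spad] is (s→(s→(t→s))), [toma sned] is s; result (s→(t→s)).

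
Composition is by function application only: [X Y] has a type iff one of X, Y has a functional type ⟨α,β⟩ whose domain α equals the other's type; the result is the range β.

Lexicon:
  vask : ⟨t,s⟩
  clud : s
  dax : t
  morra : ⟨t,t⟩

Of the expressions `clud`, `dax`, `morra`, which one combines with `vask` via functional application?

clud : s — vask needs t; clud needs nothing (atomic); neither fits.
dax — combines: vask : ⟨t,s⟩ takes dax : t as argument, giving s.
morra : ⟨t,t⟩ — vask needs t; morra needs t; neither fits.

dax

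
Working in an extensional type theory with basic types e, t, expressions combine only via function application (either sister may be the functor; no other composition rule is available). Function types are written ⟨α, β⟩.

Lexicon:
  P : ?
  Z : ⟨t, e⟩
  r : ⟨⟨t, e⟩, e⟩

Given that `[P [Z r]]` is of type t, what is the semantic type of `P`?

[P [Z r]] is required to be t. [Z r] : e cannot yield t as functor, so P : ⟨e, t⟩.

⟨e, t⟩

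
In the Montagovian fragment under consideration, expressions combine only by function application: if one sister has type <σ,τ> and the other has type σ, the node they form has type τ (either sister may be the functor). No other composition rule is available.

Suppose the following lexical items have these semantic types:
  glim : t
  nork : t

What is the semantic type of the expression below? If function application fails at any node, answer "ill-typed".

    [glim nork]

[glim nork]: t with t — neither is a function whose domain matches the other; composition fails here.

ill-typed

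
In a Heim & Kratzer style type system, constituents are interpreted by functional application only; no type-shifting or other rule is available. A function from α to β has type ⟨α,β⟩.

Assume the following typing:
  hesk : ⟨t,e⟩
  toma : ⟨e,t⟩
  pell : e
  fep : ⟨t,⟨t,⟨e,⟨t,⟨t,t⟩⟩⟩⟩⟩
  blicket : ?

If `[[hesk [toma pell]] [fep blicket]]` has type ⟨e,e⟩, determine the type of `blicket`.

⟨⟨t,⟨t,⟨e,⟨t,⟨t,t⟩⟩⟩⟩⟩,⟨e,⟨e,e⟩⟩⟩

[[hesk [toma pell]] [fep blicket]] is required to be ⟨e,e⟩. [hesk [toma pell]] : e cannot yield ⟨e,e⟩ as functor, so [fep blicket] : ⟨e,⟨e,e⟩⟩.
[fep blicket] is required to be ⟨e,⟨e,e⟩⟩. fep : ⟨t,⟨t,⟨e,⟨t,⟨t,t⟩⟩⟩⟩⟩ cannot yield ⟨e,⟨e,e⟩⟩ as functor, so blicket : ⟨⟨t,⟨t,⟨e,⟨t,⟨t,t⟩⟩⟩⟩⟩,⟨e,⟨e,e⟩⟩⟩.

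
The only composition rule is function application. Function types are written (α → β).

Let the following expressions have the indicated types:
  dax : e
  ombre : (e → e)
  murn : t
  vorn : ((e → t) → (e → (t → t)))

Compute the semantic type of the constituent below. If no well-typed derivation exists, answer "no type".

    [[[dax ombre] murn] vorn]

no type

[dax ombre] — ombre of type (e → e) combines with dax of type e: type e.
At [[dax ombre] murn]: neither e nor t can take the other as argument; the node is ill-typed.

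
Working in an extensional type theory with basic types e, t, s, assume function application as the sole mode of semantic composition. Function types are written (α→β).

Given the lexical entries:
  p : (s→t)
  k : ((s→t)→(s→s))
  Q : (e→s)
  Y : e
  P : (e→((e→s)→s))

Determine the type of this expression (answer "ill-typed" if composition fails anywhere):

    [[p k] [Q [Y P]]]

At [p k], k : ((s→t)→(s→s)) takes p : (s→t), giving (s→s).
At [Y P], P : (e→((e→s)→s)) takes Y : e, giving ((e→s)→s).
At [Q [Y P]], [Y P] : ((e→s)→s) takes Q : (e→s), giving s.
At [[p k] [Q [Y P]]], [p k] : (s→s) takes [Q [Y P]] : s, giving s.

s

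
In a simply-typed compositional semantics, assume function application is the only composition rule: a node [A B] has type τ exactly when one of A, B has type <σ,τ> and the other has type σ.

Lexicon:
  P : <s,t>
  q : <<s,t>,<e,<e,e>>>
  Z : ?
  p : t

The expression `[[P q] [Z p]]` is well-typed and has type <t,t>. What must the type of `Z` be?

<t,<<e,<e,e>>,<t,t>>>

[[P q] [Z p]] is required to be <t,t>. [P q] : <e,<e,e>> cannot yield <t,t> as functor, so [Z p] : <<e,<e,e>>,<t,t>>.
[Z p] is required to be <<e,<e,e>>,<t,t>>. p : t cannot yield <<e,<e,e>>,<t,t>> as functor, so Z : <t,<<e,<e,e>>,<t,t>>>.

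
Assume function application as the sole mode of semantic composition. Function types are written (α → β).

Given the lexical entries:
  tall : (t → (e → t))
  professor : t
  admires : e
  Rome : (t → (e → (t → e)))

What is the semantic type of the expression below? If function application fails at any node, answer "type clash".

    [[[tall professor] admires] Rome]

[tall professor] — tall of type (t → (e → t)) combines with professor of type t: type (e → t).
[[tall professor] admires] — [tall professor] of type (e → t) combines with admires of type e: type t.
[[[tall professor] admires] Rome] — Rome of type (t → (e → (t → e))) combines with [[tall professor] admires] of type t: type (e → (t → e)).

(e → (t → e))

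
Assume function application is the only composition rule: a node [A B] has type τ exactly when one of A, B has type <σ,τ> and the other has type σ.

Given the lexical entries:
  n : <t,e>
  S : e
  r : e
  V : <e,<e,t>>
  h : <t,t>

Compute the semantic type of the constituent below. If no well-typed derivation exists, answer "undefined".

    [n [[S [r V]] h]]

[r V]: <e,<e,t>> applied to e yields <e,t>.
[S [r V]]: <e,t> applied to e yields t.
[[S [r V]] h]: <t,t> applied to t yields t.
[n [[S [r V]] h]]: <t,e> applied to t yields e.

e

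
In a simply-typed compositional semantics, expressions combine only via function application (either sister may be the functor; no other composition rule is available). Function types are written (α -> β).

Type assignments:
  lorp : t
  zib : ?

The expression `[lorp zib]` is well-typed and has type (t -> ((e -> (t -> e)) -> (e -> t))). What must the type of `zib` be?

For [lorp zib] to have type (t -> ((e -> (t -> e)) -> (e -> t))) with lorp of type t, zib must be the function: zib : (t -> (t -> ((e -> (t -> e)) -> (e -> t)))).

(t -> (t -> ((e -> (t -> e)) -> (e -> t))))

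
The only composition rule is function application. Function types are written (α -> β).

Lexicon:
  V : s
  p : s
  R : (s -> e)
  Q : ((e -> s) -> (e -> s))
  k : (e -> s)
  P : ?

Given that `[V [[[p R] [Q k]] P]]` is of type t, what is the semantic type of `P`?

[V [[[p R] [Q k]] P]] must have type t. The sister V has type s; that is not a function onto t, so [[[p R] [Q k]] P] must be the functor, of type (s -> t).
[[[p R] [Q k]] P] must have type (s -> t). The sister [[p R] [Q k]] has type s; that is not a function onto (s -> t), so P must be the functor, of type (s -> (s -> t)).

(s -> (s -> t))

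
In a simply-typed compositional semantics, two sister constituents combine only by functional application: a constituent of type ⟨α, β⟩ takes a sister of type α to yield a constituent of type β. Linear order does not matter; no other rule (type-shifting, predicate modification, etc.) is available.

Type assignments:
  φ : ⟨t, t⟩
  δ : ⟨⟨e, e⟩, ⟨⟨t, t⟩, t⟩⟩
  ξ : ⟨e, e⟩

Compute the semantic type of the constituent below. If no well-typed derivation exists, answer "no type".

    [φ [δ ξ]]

t

[δ ξ]: δ is ⟨⟨e, e⟩, ⟨⟨t, t⟩, t⟩⟩, ξ is ⟨e, e⟩; result ⟨⟨t, t⟩, t⟩.
[φ [δ ξ]]: [δ ξ] is ⟨⟨t, t⟩, t⟩, φ is ⟨t, t⟩; result t.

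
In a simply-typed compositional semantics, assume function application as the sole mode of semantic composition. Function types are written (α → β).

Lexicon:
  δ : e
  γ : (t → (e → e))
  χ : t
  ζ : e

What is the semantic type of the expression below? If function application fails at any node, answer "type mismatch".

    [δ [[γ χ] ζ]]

type mismatch

[γ χ]: functor γ : (t → (e → e)), argument χ : t; result (e → e).
[[γ χ] ζ]: functor [γ χ] : (e → e), argument ζ : e; result e.
At [δ [[γ χ] ζ]]: neither e nor e can take the other as argument; the node is ill-typed.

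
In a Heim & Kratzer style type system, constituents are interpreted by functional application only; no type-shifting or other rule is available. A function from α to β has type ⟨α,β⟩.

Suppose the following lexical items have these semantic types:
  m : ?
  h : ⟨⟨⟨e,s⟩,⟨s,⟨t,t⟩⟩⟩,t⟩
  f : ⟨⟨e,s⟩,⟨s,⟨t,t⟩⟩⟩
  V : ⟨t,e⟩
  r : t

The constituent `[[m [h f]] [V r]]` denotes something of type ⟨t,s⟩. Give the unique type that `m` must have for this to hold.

⟨t,⟨e,⟨t,s⟩⟩⟩

At [[m [h f]] [V r]] (required: ⟨t,s⟩): [V r] is e, which is not a function with range ⟨t,s⟩; hence [m [h f]] is the functor — type ⟨e,⟨t,s⟩⟩.
At [m [h f]] (required: ⟨e,⟨t,s⟩⟩): [h f] is t, which is not a function with range ⟨e,⟨t,s⟩⟩; hence m is the functor — type ⟨t,⟨e,⟨t,s⟩⟩⟩.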